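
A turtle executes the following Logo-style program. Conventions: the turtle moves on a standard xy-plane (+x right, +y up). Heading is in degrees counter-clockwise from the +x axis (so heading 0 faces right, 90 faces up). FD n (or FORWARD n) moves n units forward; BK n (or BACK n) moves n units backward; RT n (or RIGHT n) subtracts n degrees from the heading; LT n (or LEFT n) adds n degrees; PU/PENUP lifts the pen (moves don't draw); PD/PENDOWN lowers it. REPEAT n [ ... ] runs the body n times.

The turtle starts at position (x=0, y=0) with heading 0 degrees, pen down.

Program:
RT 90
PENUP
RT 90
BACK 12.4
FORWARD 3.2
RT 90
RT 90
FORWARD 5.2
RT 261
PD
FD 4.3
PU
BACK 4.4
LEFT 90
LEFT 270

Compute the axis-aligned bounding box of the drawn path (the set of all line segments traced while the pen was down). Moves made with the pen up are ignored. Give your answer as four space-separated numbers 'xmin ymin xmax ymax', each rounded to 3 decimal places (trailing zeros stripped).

Answer: 13.727 0 14.4 4.247

Derivation:
Executing turtle program step by step:
Start: pos=(0,0), heading=0, pen down
RT 90: heading 0 -> 270
PU: pen up
RT 90: heading 270 -> 180
BK 12.4: (0,0) -> (12.4,0) [heading=180, move]
FD 3.2: (12.4,0) -> (9.2,0) [heading=180, move]
RT 90: heading 180 -> 90
RT 90: heading 90 -> 0
FD 5.2: (9.2,0) -> (14.4,0) [heading=0, move]
RT 261: heading 0 -> 99
PD: pen down
FD 4.3: (14.4,0) -> (13.727,4.247) [heading=99, draw]
PU: pen up
BK 4.4: (13.727,4.247) -> (14.416,-0.099) [heading=99, move]
LT 90: heading 99 -> 189
LT 270: heading 189 -> 99
Final: pos=(14.416,-0.099), heading=99, 1 segment(s) drawn

Segment endpoints: x in {13.727, 14.4}, y in {0, 4.247}
xmin=13.727, ymin=0, xmax=14.4, ymax=4.247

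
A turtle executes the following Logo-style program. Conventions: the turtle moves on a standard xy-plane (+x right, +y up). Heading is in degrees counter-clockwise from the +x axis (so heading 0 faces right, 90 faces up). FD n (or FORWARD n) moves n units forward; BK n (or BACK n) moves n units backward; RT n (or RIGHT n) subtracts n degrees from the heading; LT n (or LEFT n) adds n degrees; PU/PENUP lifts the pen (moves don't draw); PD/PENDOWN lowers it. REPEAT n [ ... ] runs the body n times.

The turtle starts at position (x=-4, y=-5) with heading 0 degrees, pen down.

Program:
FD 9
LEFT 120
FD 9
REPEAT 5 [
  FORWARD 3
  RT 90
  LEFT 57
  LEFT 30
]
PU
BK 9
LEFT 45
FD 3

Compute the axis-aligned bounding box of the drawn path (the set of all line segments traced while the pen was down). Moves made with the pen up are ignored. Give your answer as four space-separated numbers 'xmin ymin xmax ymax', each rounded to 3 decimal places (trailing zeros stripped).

Executing turtle program step by step:
Start: pos=(-4,-5), heading=0, pen down
FD 9: (-4,-5) -> (5,-5) [heading=0, draw]
LT 120: heading 0 -> 120
FD 9: (5,-5) -> (0.5,2.794) [heading=120, draw]
REPEAT 5 [
  -- iteration 1/5 --
  FD 3: (0.5,2.794) -> (-1,5.392) [heading=120, draw]
  RT 90: heading 120 -> 30
  LT 57: heading 30 -> 87
  LT 30: heading 87 -> 117
  -- iteration 2/5 --
  FD 3: (-1,5.392) -> (-2.362,8.065) [heading=117, draw]
  RT 90: heading 117 -> 27
  LT 57: heading 27 -> 84
  LT 30: heading 84 -> 114
  -- iteration 3/5 --
  FD 3: (-2.362,8.065) -> (-3.582,10.806) [heading=114, draw]
  RT 90: heading 114 -> 24
  LT 57: heading 24 -> 81
  LT 30: heading 81 -> 111
  -- iteration 4/5 --
  FD 3: (-3.582,10.806) -> (-4.657,13.607) [heading=111, draw]
  RT 90: heading 111 -> 21
  LT 57: heading 21 -> 78
  LT 30: heading 78 -> 108
  -- iteration 5/5 --
  FD 3: (-4.657,13.607) -> (-5.584,16.46) [heading=108, draw]
  RT 90: heading 108 -> 18
  LT 57: heading 18 -> 75
  LT 30: heading 75 -> 105
]
PU: pen up
BK 9: (-5.584,16.46) -> (-3.255,7.767) [heading=105, move]
LT 45: heading 105 -> 150
FD 3: (-3.255,7.767) -> (-5.853,9.267) [heading=150, move]
Final: pos=(-5.853,9.267), heading=150, 7 segment(s) drawn

Segment endpoints: x in {-5.584, -4.657, -4, -3.582, -2.362, -1, 0.5, 5}, y in {-5, 2.794, 5.392, 8.065, 10.806, 13.607, 16.46}
xmin=-5.584, ymin=-5, xmax=5, ymax=16.46

Answer: -5.584 -5 5 16.46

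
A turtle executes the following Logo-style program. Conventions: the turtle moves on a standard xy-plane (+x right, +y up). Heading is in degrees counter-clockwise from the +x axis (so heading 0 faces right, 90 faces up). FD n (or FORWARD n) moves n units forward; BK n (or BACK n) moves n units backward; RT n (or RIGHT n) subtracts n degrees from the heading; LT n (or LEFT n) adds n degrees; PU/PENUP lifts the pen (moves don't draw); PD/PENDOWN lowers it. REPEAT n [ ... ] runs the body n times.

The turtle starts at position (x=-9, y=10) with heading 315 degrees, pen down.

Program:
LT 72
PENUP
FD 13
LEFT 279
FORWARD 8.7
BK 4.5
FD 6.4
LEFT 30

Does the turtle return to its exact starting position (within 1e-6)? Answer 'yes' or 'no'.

Executing turtle program step by step:
Start: pos=(-9,10), heading=315, pen down
LT 72: heading 315 -> 27
PU: pen up
FD 13: (-9,10) -> (2.583,15.902) [heading=27, move]
LT 279: heading 27 -> 306
FD 8.7: (2.583,15.902) -> (7.697,8.863) [heading=306, move]
BK 4.5: (7.697,8.863) -> (5.052,12.504) [heading=306, move]
FD 6.4: (5.052,12.504) -> (8.814,7.326) [heading=306, move]
LT 30: heading 306 -> 336
Final: pos=(8.814,7.326), heading=336, 0 segment(s) drawn

Start position: (-9, 10)
Final position: (8.814, 7.326)
Distance = 18.013; >= 1e-6 -> NOT closed

Answer: no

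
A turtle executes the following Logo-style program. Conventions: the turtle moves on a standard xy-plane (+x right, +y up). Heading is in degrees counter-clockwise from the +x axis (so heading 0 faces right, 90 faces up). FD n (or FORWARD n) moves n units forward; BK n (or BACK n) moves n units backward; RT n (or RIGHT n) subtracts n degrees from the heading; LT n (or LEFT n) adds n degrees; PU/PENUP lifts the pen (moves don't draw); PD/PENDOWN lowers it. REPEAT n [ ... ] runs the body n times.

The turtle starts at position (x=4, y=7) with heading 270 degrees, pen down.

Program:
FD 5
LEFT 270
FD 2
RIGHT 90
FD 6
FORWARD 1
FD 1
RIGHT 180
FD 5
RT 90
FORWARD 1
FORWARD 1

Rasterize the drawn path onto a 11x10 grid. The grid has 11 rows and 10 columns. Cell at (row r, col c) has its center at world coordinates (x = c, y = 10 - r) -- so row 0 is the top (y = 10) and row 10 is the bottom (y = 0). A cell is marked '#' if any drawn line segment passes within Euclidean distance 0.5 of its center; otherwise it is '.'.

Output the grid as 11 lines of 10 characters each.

Answer: ..#.......
..#.......
..#.......
..#.#.....
..#.#.....
###.#.....
..#.#.....
..#.#.....
..###.....
..........
..........

Derivation:
Segment 0: (4,7) -> (4,2)
Segment 1: (4,2) -> (2,2)
Segment 2: (2,2) -> (2,8)
Segment 3: (2,8) -> (2,9)
Segment 4: (2,9) -> (2,10)
Segment 5: (2,10) -> (2,5)
Segment 6: (2,5) -> (1,5)
Segment 7: (1,5) -> (0,5)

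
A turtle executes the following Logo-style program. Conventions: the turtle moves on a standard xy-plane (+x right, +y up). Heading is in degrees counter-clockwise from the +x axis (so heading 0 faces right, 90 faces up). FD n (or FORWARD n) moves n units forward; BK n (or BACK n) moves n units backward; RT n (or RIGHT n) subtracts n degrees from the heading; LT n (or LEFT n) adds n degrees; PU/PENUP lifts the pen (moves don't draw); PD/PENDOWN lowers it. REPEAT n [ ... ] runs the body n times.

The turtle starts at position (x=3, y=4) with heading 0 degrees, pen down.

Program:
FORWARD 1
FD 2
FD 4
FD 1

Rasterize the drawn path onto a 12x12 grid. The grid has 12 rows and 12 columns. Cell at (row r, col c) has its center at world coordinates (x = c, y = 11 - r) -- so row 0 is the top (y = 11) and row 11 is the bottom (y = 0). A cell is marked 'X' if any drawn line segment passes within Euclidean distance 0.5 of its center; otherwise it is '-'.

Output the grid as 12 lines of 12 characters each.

Answer: ------------
------------
------------
------------
------------
------------
------------
---XXXXXXXXX
------------
------------
------------
------------

Derivation:
Segment 0: (3,4) -> (4,4)
Segment 1: (4,4) -> (6,4)
Segment 2: (6,4) -> (10,4)
Segment 3: (10,4) -> (11,4)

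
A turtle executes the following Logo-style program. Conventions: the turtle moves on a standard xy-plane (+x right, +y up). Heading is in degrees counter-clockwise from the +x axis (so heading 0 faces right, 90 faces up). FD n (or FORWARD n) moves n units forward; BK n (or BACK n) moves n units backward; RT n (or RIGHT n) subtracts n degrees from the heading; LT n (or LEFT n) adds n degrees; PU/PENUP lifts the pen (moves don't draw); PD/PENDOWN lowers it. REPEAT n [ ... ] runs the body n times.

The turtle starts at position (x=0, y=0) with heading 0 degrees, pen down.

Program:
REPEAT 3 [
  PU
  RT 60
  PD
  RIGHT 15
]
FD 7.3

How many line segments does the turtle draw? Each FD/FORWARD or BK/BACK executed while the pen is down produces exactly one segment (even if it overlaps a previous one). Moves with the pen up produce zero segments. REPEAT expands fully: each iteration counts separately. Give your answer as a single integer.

Answer: 1

Derivation:
Executing turtle program step by step:
Start: pos=(0,0), heading=0, pen down
REPEAT 3 [
  -- iteration 1/3 --
  PU: pen up
  RT 60: heading 0 -> 300
  PD: pen down
  RT 15: heading 300 -> 285
  -- iteration 2/3 --
  PU: pen up
  RT 60: heading 285 -> 225
  PD: pen down
  RT 15: heading 225 -> 210
  -- iteration 3/3 --
  PU: pen up
  RT 60: heading 210 -> 150
  PD: pen down
  RT 15: heading 150 -> 135
]
FD 7.3: (0,0) -> (-5.162,5.162) [heading=135, draw]
Final: pos=(-5.162,5.162), heading=135, 1 segment(s) drawn
Segments drawn: 1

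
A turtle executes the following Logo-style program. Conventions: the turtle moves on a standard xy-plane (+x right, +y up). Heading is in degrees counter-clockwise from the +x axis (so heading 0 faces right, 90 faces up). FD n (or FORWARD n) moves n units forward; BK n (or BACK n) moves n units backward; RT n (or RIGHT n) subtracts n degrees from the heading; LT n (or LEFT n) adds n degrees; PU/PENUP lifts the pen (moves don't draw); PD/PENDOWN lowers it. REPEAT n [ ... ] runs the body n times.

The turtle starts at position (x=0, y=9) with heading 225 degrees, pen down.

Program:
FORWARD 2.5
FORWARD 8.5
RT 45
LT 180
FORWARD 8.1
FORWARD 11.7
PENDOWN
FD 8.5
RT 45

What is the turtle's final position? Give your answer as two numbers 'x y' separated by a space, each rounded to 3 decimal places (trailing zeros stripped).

Answer: 20.522 1.222

Derivation:
Executing turtle program step by step:
Start: pos=(0,9), heading=225, pen down
FD 2.5: (0,9) -> (-1.768,7.232) [heading=225, draw]
FD 8.5: (-1.768,7.232) -> (-7.778,1.222) [heading=225, draw]
RT 45: heading 225 -> 180
LT 180: heading 180 -> 0
FD 8.1: (-7.778,1.222) -> (0.322,1.222) [heading=0, draw]
FD 11.7: (0.322,1.222) -> (12.022,1.222) [heading=0, draw]
PD: pen down
FD 8.5: (12.022,1.222) -> (20.522,1.222) [heading=0, draw]
RT 45: heading 0 -> 315
Final: pos=(20.522,1.222), heading=315, 5 segment(s) drawn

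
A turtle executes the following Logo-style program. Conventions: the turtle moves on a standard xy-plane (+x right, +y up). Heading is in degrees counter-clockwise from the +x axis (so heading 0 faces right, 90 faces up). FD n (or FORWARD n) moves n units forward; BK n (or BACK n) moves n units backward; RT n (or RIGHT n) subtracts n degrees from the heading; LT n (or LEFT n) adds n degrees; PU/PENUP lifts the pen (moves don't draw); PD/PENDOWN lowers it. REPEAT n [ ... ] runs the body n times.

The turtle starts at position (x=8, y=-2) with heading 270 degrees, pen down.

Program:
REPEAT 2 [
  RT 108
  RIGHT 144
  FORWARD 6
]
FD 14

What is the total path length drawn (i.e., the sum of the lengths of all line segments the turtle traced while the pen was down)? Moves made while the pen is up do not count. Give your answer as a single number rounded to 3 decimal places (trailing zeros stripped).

Executing turtle program step by step:
Start: pos=(8,-2), heading=270, pen down
REPEAT 2 [
  -- iteration 1/2 --
  RT 108: heading 270 -> 162
  RT 144: heading 162 -> 18
  FD 6: (8,-2) -> (13.706,-0.146) [heading=18, draw]
  -- iteration 2/2 --
  RT 108: heading 18 -> 270
  RT 144: heading 270 -> 126
  FD 6: (13.706,-0.146) -> (10.18,4.708) [heading=126, draw]
]
FD 14: (10.18,4.708) -> (1.951,16.034) [heading=126, draw]
Final: pos=(1.951,16.034), heading=126, 3 segment(s) drawn

Segment lengths:
  seg 1: (8,-2) -> (13.706,-0.146), length = 6
  seg 2: (13.706,-0.146) -> (10.18,4.708), length = 6
  seg 3: (10.18,4.708) -> (1.951,16.034), length = 14
Total = 26

Answer: 26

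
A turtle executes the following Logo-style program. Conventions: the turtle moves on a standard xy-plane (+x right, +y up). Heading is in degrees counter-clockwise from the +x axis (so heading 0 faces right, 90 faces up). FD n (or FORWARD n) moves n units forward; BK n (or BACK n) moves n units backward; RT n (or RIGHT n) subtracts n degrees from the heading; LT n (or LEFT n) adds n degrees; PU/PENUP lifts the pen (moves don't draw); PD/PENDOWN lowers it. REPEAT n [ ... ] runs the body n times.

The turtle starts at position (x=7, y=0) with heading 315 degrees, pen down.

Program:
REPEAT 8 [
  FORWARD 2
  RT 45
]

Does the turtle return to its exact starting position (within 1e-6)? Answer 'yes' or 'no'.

Answer: yes

Derivation:
Executing turtle program step by step:
Start: pos=(7,0), heading=315, pen down
REPEAT 8 [
  -- iteration 1/8 --
  FD 2: (7,0) -> (8.414,-1.414) [heading=315, draw]
  RT 45: heading 315 -> 270
  -- iteration 2/8 --
  FD 2: (8.414,-1.414) -> (8.414,-3.414) [heading=270, draw]
  RT 45: heading 270 -> 225
  -- iteration 3/8 --
  FD 2: (8.414,-3.414) -> (7,-4.828) [heading=225, draw]
  RT 45: heading 225 -> 180
  -- iteration 4/8 --
  FD 2: (7,-4.828) -> (5,-4.828) [heading=180, draw]
  RT 45: heading 180 -> 135
  -- iteration 5/8 --
  FD 2: (5,-4.828) -> (3.586,-3.414) [heading=135, draw]
  RT 45: heading 135 -> 90
  -- iteration 6/8 --
  FD 2: (3.586,-3.414) -> (3.586,-1.414) [heading=90, draw]
  RT 45: heading 90 -> 45
  -- iteration 7/8 --
  FD 2: (3.586,-1.414) -> (5,0) [heading=45, draw]
  RT 45: heading 45 -> 0
  -- iteration 8/8 --
  FD 2: (5,0) -> (7,0) [heading=0, draw]
  RT 45: heading 0 -> 315
]
Final: pos=(7,0), heading=315, 8 segment(s) drawn

Start position: (7, 0)
Final position: (7, 0)
Distance = 0; < 1e-6 -> CLOSED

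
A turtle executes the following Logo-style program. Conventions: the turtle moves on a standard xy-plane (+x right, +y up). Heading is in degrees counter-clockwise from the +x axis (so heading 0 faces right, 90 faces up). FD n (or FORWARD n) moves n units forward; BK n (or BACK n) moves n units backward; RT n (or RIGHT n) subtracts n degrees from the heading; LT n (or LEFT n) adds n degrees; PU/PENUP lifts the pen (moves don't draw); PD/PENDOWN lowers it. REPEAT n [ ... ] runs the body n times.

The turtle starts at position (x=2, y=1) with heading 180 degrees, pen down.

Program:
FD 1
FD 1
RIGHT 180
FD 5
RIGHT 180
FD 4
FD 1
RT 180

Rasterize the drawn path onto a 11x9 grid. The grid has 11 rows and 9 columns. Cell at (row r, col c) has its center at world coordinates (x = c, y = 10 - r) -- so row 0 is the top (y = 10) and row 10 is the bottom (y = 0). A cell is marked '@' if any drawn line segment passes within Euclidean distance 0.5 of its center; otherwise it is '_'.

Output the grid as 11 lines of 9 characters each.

Answer: _________
_________
_________
_________
_________
_________
_________
_________
_________
@@@@@@___
_________

Derivation:
Segment 0: (2,1) -> (1,1)
Segment 1: (1,1) -> (0,1)
Segment 2: (0,1) -> (5,1)
Segment 3: (5,1) -> (1,1)
Segment 4: (1,1) -> (0,1)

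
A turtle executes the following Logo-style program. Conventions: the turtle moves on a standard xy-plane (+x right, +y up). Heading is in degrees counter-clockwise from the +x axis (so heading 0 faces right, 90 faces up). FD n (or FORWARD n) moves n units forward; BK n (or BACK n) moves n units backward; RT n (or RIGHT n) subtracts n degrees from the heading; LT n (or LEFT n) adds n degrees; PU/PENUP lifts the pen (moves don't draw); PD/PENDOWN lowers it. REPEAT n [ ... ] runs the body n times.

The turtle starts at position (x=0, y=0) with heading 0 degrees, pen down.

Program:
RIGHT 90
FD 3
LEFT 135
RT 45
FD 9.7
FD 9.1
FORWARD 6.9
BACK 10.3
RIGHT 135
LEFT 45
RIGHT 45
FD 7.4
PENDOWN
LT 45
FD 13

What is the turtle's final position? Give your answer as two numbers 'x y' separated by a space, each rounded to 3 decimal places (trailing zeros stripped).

Answer: 10.167 -21.233

Derivation:
Executing turtle program step by step:
Start: pos=(0,0), heading=0, pen down
RT 90: heading 0 -> 270
FD 3: (0,0) -> (0,-3) [heading=270, draw]
LT 135: heading 270 -> 45
RT 45: heading 45 -> 0
FD 9.7: (0,-3) -> (9.7,-3) [heading=0, draw]
FD 9.1: (9.7,-3) -> (18.8,-3) [heading=0, draw]
FD 6.9: (18.8,-3) -> (25.7,-3) [heading=0, draw]
BK 10.3: (25.7,-3) -> (15.4,-3) [heading=0, draw]
RT 135: heading 0 -> 225
LT 45: heading 225 -> 270
RT 45: heading 270 -> 225
FD 7.4: (15.4,-3) -> (10.167,-8.233) [heading=225, draw]
PD: pen down
LT 45: heading 225 -> 270
FD 13: (10.167,-8.233) -> (10.167,-21.233) [heading=270, draw]
Final: pos=(10.167,-21.233), heading=270, 7 segment(s) drawn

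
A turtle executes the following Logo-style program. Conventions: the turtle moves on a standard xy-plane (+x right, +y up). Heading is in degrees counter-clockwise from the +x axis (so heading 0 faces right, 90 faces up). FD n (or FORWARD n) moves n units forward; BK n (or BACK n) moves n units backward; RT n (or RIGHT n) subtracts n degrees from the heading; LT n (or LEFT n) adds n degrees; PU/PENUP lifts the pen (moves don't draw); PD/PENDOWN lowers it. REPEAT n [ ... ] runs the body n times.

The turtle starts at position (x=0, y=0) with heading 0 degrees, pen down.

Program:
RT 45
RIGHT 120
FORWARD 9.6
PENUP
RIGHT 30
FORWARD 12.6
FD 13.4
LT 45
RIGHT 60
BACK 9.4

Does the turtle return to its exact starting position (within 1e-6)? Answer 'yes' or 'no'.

Executing turtle program step by step:
Start: pos=(0,0), heading=0, pen down
RT 45: heading 0 -> 315
RT 120: heading 315 -> 195
FD 9.6: (0,0) -> (-9.273,-2.485) [heading=195, draw]
PU: pen up
RT 30: heading 195 -> 165
FD 12.6: (-9.273,-2.485) -> (-21.444,0.776) [heading=165, move]
FD 13.4: (-21.444,0.776) -> (-34.387,4.245) [heading=165, move]
LT 45: heading 165 -> 210
RT 60: heading 210 -> 150
BK 9.4: (-34.387,4.245) -> (-26.246,-0.455) [heading=150, move]
Final: pos=(-26.246,-0.455), heading=150, 1 segment(s) drawn

Start position: (0, 0)
Final position: (-26.246, -0.455)
Distance = 26.25; >= 1e-6 -> NOT closed

Answer: no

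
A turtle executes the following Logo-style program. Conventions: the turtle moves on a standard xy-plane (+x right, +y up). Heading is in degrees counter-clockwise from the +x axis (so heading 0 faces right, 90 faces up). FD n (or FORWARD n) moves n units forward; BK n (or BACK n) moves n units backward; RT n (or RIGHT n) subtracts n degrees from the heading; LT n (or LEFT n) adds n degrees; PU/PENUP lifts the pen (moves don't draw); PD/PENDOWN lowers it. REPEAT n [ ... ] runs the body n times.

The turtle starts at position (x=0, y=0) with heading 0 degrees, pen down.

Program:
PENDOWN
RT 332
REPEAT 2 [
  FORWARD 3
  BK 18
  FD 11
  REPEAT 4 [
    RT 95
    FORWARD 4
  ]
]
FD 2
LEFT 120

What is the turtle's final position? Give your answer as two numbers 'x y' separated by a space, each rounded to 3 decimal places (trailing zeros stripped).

Answer: -4.105 -4.031

Derivation:
Executing turtle program step by step:
Start: pos=(0,0), heading=0, pen down
PD: pen down
RT 332: heading 0 -> 28
REPEAT 2 [
  -- iteration 1/2 --
  FD 3: (0,0) -> (2.649,1.408) [heading=28, draw]
  BK 18: (2.649,1.408) -> (-13.244,-7.042) [heading=28, draw]
  FD 11: (-13.244,-7.042) -> (-3.532,-1.878) [heading=28, draw]
  REPEAT 4 [
    -- iteration 1/4 --
    RT 95: heading 28 -> 293
    FD 4: (-3.532,-1.878) -> (-1.969,-5.56) [heading=293, draw]
    -- iteration 2/4 --
    RT 95: heading 293 -> 198
    FD 4: (-1.969,-5.56) -> (-5.773,-6.796) [heading=198, draw]
    -- iteration 3/4 --
    RT 95: heading 198 -> 103
    FD 4: (-5.773,-6.796) -> (-6.673,-2.898) [heading=103, draw]
    -- iteration 4/4 --
    RT 95: heading 103 -> 8
    FD 4: (-6.673,-2.898) -> (-2.712,-2.342) [heading=8, draw]
  ]
  -- iteration 2/2 --
  FD 3: (-2.712,-2.342) -> (0.259,-1.924) [heading=8, draw]
  BK 18: (0.259,-1.924) -> (-17.566,-4.429) [heading=8, draw]
  FD 11: (-17.566,-4.429) -> (-6.673,-2.898) [heading=8, draw]
  REPEAT 4 [
    -- iteration 1/4 --
    RT 95: heading 8 -> 273
    FD 4: (-6.673,-2.898) -> (-6.464,-6.893) [heading=273, draw]
    -- iteration 2/4 --
    RT 95: heading 273 -> 178
    FD 4: (-6.464,-6.893) -> (-10.461,-6.753) [heading=178, draw]
    -- iteration 3/4 --
    RT 95: heading 178 -> 83
    FD 4: (-10.461,-6.753) -> (-9.974,-2.783) [heading=83, draw]
    -- iteration 4/4 --
    RT 95: heading 83 -> 348
    FD 4: (-9.974,-2.783) -> (-6.061,-3.615) [heading=348, draw]
  ]
]
FD 2: (-6.061,-3.615) -> (-4.105,-4.031) [heading=348, draw]
LT 120: heading 348 -> 108
Final: pos=(-4.105,-4.031), heading=108, 15 segment(s) drawn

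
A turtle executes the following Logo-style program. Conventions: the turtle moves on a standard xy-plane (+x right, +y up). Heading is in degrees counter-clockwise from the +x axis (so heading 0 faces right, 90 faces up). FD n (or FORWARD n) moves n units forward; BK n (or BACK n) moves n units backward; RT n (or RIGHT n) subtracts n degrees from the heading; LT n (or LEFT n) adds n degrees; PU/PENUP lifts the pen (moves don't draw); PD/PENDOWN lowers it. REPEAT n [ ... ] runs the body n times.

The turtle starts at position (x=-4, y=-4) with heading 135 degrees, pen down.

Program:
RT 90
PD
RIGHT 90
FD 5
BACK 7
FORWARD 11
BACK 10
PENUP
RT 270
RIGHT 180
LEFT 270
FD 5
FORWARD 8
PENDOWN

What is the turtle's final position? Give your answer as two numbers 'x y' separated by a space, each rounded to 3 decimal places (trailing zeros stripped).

Answer: -13.899 5.899

Derivation:
Executing turtle program step by step:
Start: pos=(-4,-4), heading=135, pen down
RT 90: heading 135 -> 45
PD: pen down
RT 90: heading 45 -> 315
FD 5: (-4,-4) -> (-0.464,-7.536) [heading=315, draw]
BK 7: (-0.464,-7.536) -> (-5.414,-2.586) [heading=315, draw]
FD 11: (-5.414,-2.586) -> (2.364,-10.364) [heading=315, draw]
BK 10: (2.364,-10.364) -> (-4.707,-3.293) [heading=315, draw]
PU: pen up
RT 270: heading 315 -> 45
RT 180: heading 45 -> 225
LT 270: heading 225 -> 135
FD 5: (-4.707,-3.293) -> (-8.243,0.243) [heading=135, move]
FD 8: (-8.243,0.243) -> (-13.899,5.899) [heading=135, move]
PD: pen down
Final: pos=(-13.899,5.899), heading=135, 4 segment(s) drawn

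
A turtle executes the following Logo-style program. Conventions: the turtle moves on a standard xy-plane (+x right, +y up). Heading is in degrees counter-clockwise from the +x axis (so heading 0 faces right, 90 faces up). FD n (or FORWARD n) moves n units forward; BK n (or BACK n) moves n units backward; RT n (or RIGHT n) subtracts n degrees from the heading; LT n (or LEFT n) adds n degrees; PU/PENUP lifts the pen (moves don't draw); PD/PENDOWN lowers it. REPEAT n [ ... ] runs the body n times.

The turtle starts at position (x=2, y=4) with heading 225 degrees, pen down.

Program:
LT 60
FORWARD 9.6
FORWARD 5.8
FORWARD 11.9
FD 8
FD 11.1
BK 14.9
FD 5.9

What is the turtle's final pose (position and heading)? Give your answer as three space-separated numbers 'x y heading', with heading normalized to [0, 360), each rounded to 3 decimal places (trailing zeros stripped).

Answer: 11.68 -32.126 285

Derivation:
Executing turtle program step by step:
Start: pos=(2,4), heading=225, pen down
LT 60: heading 225 -> 285
FD 9.6: (2,4) -> (4.485,-5.273) [heading=285, draw]
FD 5.8: (4.485,-5.273) -> (5.986,-10.875) [heading=285, draw]
FD 11.9: (5.986,-10.875) -> (9.066,-22.37) [heading=285, draw]
FD 8: (9.066,-22.37) -> (11.136,-30.097) [heading=285, draw]
FD 11.1: (11.136,-30.097) -> (14.009,-40.819) [heading=285, draw]
BK 14.9: (14.009,-40.819) -> (10.153,-26.427) [heading=285, draw]
FD 5.9: (10.153,-26.427) -> (11.68,-32.126) [heading=285, draw]
Final: pos=(11.68,-32.126), heading=285, 7 segment(s) drawn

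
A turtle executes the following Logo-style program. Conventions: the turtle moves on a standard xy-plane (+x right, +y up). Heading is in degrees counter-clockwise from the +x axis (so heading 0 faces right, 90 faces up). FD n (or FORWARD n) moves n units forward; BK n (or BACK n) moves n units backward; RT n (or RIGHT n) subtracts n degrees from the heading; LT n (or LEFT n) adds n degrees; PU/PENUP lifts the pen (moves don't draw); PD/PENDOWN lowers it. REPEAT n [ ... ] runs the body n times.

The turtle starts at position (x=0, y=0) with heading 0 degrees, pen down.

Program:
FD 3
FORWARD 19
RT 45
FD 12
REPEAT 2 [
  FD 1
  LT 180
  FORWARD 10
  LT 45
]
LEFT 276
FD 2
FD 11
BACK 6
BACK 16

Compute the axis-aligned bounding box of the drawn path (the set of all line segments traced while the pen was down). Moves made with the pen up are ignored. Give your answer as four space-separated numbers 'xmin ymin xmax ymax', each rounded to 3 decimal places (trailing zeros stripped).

Answer: 0 -10.302 43.224 3.543

Derivation:
Executing turtle program step by step:
Start: pos=(0,0), heading=0, pen down
FD 3: (0,0) -> (3,0) [heading=0, draw]
FD 19: (3,0) -> (22,0) [heading=0, draw]
RT 45: heading 0 -> 315
FD 12: (22,0) -> (30.485,-8.485) [heading=315, draw]
REPEAT 2 [
  -- iteration 1/2 --
  FD 1: (30.485,-8.485) -> (31.192,-9.192) [heading=315, draw]
  LT 180: heading 315 -> 135
  FD 10: (31.192,-9.192) -> (24.121,-2.121) [heading=135, draw]
  LT 45: heading 135 -> 180
  -- iteration 2/2 --
  FD 1: (24.121,-2.121) -> (23.121,-2.121) [heading=180, draw]
  LT 180: heading 180 -> 0
  FD 10: (23.121,-2.121) -> (33.121,-2.121) [heading=0, draw]
  LT 45: heading 0 -> 45
]
LT 276: heading 45 -> 321
FD 2: (33.121,-2.121) -> (34.676,-3.38) [heading=321, draw]
FD 11: (34.676,-3.38) -> (43.224,-10.302) [heading=321, draw]
BK 6: (43.224,-10.302) -> (38.561,-6.527) [heading=321, draw]
BK 16: (38.561,-6.527) -> (26.127,3.543) [heading=321, draw]
Final: pos=(26.127,3.543), heading=321, 11 segment(s) drawn

Segment endpoints: x in {0, 3, 22, 23.121, 24.121, 26.127, 30.485, 31.192, 33.121, 34.676, 38.561, 43.224}, y in {-10.302, -9.192, -8.485, -6.527, -3.38, -2.121, -2.121, 0, 3.543}
xmin=0, ymin=-10.302, xmax=43.224, ymax=3.543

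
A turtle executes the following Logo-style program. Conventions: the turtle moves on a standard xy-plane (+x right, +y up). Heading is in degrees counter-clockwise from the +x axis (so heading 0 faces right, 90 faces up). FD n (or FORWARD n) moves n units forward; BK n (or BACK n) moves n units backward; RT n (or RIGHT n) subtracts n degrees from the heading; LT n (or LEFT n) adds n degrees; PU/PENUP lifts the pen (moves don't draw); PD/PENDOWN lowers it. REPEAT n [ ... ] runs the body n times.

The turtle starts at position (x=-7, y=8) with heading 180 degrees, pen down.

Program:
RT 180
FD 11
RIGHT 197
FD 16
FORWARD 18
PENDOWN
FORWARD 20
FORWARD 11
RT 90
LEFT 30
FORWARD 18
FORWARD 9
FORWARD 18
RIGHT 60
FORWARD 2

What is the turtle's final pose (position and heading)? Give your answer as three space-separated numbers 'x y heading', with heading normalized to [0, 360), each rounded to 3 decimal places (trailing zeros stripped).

Answer: -66.82 72.215 43

Derivation:
Executing turtle program step by step:
Start: pos=(-7,8), heading=180, pen down
RT 180: heading 180 -> 0
FD 11: (-7,8) -> (4,8) [heading=0, draw]
RT 197: heading 0 -> 163
FD 16: (4,8) -> (-11.301,12.678) [heading=163, draw]
FD 18: (-11.301,12.678) -> (-28.514,17.941) [heading=163, draw]
PD: pen down
FD 20: (-28.514,17.941) -> (-47.64,23.788) [heading=163, draw]
FD 11: (-47.64,23.788) -> (-58.16,27.004) [heading=163, draw]
RT 90: heading 163 -> 73
LT 30: heading 73 -> 103
FD 18: (-58.16,27.004) -> (-62.209,44.543) [heading=103, draw]
FD 9: (-62.209,44.543) -> (-64.233,53.312) [heading=103, draw]
FD 18: (-64.233,53.312) -> (-68.283,70.851) [heading=103, draw]
RT 60: heading 103 -> 43
FD 2: (-68.283,70.851) -> (-66.82,72.215) [heading=43, draw]
Final: pos=(-66.82,72.215), heading=43, 9 segment(s) drawn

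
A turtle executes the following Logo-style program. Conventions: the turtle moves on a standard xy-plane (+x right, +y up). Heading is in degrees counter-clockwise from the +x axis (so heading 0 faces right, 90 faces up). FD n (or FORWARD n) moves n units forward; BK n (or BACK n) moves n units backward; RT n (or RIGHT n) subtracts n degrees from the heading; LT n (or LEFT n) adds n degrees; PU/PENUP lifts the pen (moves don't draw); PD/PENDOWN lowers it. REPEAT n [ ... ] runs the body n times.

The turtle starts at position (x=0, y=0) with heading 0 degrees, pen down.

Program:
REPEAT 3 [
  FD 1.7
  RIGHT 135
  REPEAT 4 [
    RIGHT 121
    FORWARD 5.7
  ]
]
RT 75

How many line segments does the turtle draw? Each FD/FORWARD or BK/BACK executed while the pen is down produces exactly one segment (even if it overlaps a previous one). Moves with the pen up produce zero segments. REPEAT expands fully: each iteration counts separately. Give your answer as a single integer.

Answer: 15

Derivation:
Executing turtle program step by step:
Start: pos=(0,0), heading=0, pen down
REPEAT 3 [
  -- iteration 1/3 --
  FD 1.7: (0,0) -> (1.7,0) [heading=0, draw]
  RT 135: heading 0 -> 225
  REPEAT 4 [
    -- iteration 1/4 --
    RT 121: heading 225 -> 104
    FD 5.7: (1.7,0) -> (0.321,5.531) [heading=104, draw]
    -- iteration 2/4 --
    RT 121: heading 104 -> 343
    FD 5.7: (0.321,5.531) -> (5.772,3.864) [heading=343, draw]
    -- iteration 3/4 --
    RT 121: heading 343 -> 222
    FD 5.7: (5.772,3.864) -> (1.536,0.05) [heading=222, draw]
    -- iteration 4/4 --
    RT 121: heading 222 -> 101
    FD 5.7: (1.536,0.05) -> (0.448,5.645) [heading=101, draw]
  ]
  -- iteration 2/3 --
  FD 1.7: (0.448,5.645) -> (0.124,7.314) [heading=101, draw]
  RT 135: heading 101 -> 326
  REPEAT 4 [
    -- iteration 1/4 --
    RT 121: heading 326 -> 205
    FD 5.7: (0.124,7.314) -> (-5.042,4.905) [heading=205, draw]
    -- iteration 2/4 --
    RT 121: heading 205 -> 84
    FD 5.7: (-5.042,4.905) -> (-4.446,10.574) [heading=84, draw]
    -- iteration 3/4 --
    RT 121: heading 84 -> 323
    FD 5.7: (-4.446,10.574) -> (0.106,7.144) [heading=323, draw]
    -- iteration 4/4 --
    RT 121: heading 323 -> 202
    FD 5.7: (0.106,7.144) -> (-5.179,5.008) [heading=202, draw]
  ]
  -- iteration 3/3 --
  FD 1.7: (-5.179,5.008) -> (-6.755,4.372) [heading=202, draw]
  RT 135: heading 202 -> 67
  REPEAT 4 [
    -- iteration 1/4 --
    RT 121: heading 67 -> 306
    FD 5.7: (-6.755,4.372) -> (-3.405,-0.24) [heading=306, draw]
    -- iteration 2/4 --
    RT 121: heading 306 -> 185
    FD 5.7: (-3.405,-0.24) -> (-9.083,-0.737) [heading=185, draw]
    -- iteration 3/4 --
    RT 121: heading 185 -> 64
    FD 5.7: (-9.083,-0.737) -> (-6.584,4.387) [heading=64, draw]
    -- iteration 4/4 --
    RT 121: heading 64 -> 303
    FD 5.7: (-6.584,4.387) -> (-3.48,-0.394) [heading=303, draw]
  ]
]
RT 75: heading 303 -> 228
Final: pos=(-3.48,-0.394), heading=228, 15 segment(s) drawn
Segments drawn: 15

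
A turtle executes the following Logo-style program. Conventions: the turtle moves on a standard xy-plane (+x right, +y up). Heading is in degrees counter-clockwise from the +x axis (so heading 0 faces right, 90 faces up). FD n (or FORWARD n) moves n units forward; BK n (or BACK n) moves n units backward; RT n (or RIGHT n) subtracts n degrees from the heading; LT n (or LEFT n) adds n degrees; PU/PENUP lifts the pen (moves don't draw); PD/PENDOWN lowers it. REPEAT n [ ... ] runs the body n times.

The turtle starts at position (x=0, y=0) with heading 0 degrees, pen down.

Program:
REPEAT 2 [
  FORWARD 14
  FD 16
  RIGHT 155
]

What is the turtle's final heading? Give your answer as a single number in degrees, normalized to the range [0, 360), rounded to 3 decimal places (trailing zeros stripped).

Executing turtle program step by step:
Start: pos=(0,0), heading=0, pen down
REPEAT 2 [
  -- iteration 1/2 --
  FD 14: (0,0) -> (14,0) [heading=0, draw]
  FD 16: (14,0) -> (30,0) [heading=0, draw]
  RT 155: heading 0 -> 205
  -- iteration 2/2 --
  FD 14: (30,0) -> (17.312,-5.917) [heading=205, draw]
  FD 16: (17.312,-5.917) -> (2.811,-12.679) [heading=205, draw]
  RT 155: heading 205 -> 50
]
Final: pos=(2.811,-12.679), heading=50, 4 segment(s) drawn

Answer: 50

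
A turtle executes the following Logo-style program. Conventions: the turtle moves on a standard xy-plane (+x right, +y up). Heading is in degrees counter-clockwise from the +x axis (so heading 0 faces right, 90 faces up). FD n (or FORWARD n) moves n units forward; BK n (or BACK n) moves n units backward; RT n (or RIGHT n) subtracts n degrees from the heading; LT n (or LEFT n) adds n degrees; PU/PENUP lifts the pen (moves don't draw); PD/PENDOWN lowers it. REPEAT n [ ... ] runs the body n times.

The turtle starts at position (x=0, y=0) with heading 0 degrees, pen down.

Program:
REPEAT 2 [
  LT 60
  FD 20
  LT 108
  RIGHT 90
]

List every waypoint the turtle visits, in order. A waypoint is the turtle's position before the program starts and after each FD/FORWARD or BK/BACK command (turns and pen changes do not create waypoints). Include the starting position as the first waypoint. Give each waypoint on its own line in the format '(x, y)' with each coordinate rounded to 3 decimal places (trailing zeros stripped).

Answer: (0, 0)
(10, 17.321)
(-4.863, 30.703)

Derivation:
Executing turtle program step by step:
Start: pos=(0,0), heading=0, pen down
REPEAT 2 [
  -- iteration 1/2 --
  LT 60: heading 0 -> 60
  FD 20: (0,0) -> (10,17.321) [heading=60, draw]
  LT 108: heading 60 -> 168
  RT 90: heading 168 -> 78
  -- iteration 2/2 --
  LT 60: heading 78 -> 138
  FD 20: (10,17.321) -> (-4.863,30.703) [heading=138, draw]
  LT 108: heading 138 -> 246
  RT 90: heading 246 -> 156
]
Final: pos=(-4.863,30.703), heading=156, 2 segment(s) drawn
Waypoints (3 total):
(0, 0)
(10, 17.321)
(-4.863, 30.703)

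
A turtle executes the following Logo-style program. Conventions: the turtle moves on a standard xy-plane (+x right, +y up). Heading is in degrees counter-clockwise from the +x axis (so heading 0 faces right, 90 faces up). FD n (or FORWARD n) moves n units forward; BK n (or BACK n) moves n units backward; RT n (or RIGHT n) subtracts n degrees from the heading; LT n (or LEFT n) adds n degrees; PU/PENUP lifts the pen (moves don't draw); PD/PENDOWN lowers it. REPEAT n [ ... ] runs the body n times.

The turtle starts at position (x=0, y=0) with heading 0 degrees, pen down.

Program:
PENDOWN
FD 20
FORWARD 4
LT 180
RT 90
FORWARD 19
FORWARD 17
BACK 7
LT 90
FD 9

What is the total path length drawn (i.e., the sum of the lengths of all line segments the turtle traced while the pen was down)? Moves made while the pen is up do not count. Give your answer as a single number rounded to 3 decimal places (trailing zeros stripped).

Answer: 76

Derivation:
Executing turtle program step by step:
Start: pos=(0,0), heading=0, pen down
PD: pen down
FD 20: (0,0) -> (20,0) [heading=0, draw]
FD 4: (20,0) -> (24,0) [heading=0, draw]
LT 180: heading 0 -> 180
RT 90: heading 180 -> 90
FD 19: (24,0) -> (24,19) [heading=90, draw]
FD 17: (24,19) -> (24,36) [heading=90, draw]
BK 7: (24,36) -> (24,29) [heading=90, draw]
LT 90: heading 90 -> 180
FD 9: (24,29) -> (15,29) [heading=180, draw]
Final: pos=(15,29), heading=180, 6 segment(s) drawn

Segment lengths:
  seg 1: (0,0) -> (20,0), length = 20
  seg 2: (20,0) -> (24,0), length = 4
  seg 3: (24,0) -> (24,19), length = 19
  seg 4: (24,19) -> (24,36), length = 17
  seg 5: (24,36) -> (24,29), length = 7
  seg 6: (24,29) -> (15,29), length = 9
Total = 76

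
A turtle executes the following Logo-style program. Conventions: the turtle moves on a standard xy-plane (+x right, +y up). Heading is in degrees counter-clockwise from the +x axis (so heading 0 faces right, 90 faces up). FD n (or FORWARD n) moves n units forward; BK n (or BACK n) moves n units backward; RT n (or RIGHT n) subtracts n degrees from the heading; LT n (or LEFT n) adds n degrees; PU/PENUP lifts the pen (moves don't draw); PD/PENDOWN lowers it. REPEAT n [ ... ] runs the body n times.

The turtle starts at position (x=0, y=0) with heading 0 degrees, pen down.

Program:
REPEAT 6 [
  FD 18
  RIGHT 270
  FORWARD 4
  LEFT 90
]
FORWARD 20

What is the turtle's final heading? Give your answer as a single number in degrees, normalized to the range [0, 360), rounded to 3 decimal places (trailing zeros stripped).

Answer: 0

Derivation:
Executing turtle program step by step:
Start: pos=(0,0), heading=0, pen down
REPEAT 6 [
  -- iteration 1/6 --
  FD 18: (0,0) -> (18,0) [heading=0, draw]
  RT 270: heading 0 -> 90
  FD 4: (18,0) -> (18,4) [heading=90, draw]
  LT 90: heading 90 -> 180
  -- iteration 2/6 --
  FD 18: (18,4) -> (0,4) [heading=180, draw]
  RT 270: heading 180 -> 270
  FD 4: (0,4) -> (0,0) [heading=270, draw]
  LT 90: heading 270 -> 0
  -- iteration 3/6 --
  FD 18: (0,0) -> (18,0) [heading=0, draw]
  RT 270: heading 0 -> 90
  FD 4: (18,0) -> (18,4) [heading=90, draw]
  LT 90: heading 90 -> 180
  -- iteration 4/6 --
  FD 18: (18,4) -> (0,4) [heading=180, draw]
  RT 270: heading 180 -> 270
  FD 4: (0,4) -> (0,0) [heading=270, draw]
  LT 90: heading 270 -> 0
  -- iteration 5/6 --
  FD 18: (0,0) -> (18,0) [heading=0, draw]
  RT 270: heading 0 -> 90
  FD 4: (18,0) -> (18,4) [heading=90, draw]
  LT 90: heading 90 -> 180
  -- iteration 6/6 --
  FD 18: (18,4) -> (0,4) [heading=180, draw]
  RT 270: heading 180 -> 270
  FD 4: (0,4) -> (0,0) [heading=270, draw]
  LT 90: heading 270 -> 0
]
FD 20: (0,0) -> (20,0) [heading=0, draw]
Final: pos=(20,0), heading=0, 13 segment(s) drawn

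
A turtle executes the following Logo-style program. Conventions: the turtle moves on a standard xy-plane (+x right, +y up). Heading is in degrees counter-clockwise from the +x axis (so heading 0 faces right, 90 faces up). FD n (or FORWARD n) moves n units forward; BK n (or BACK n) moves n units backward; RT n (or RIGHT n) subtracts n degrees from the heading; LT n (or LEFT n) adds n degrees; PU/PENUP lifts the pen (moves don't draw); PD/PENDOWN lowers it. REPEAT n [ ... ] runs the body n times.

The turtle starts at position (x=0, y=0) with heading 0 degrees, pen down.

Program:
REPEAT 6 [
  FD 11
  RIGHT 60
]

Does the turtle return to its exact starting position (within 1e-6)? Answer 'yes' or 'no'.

Executing turtle program step by step:
Start: pos=(0,0), heading=0, pen down
REPEAT 6 [
  -- iteration 1/6 --
  FD 11: (0,0) -> (11,0) [heading=0, draw]
  RT 60: heading 0 -> 300
  -- iteration 2/6 --
  FD 11: (11,0) -> (16.5,-9.526) [heading=300, draw]
  RT 60: heading 300 -> 240
  -- iteration 3/6 --
  FD 11: (16.5,-9.526) -> (11,-19.053) [heading=240, draw]
  RT 60: heading 240 -> 180
  -- iteration 4/6 --
  FD 11: (11,-19.053) -> (0,-19.053) [heading=180, draw]
  RT 60: heading 180 -> 120
  -- iteration 5/6 --
  FD 11: (0,-19.053) -> (-5.5,-9.526) [heading=120, draw]
  RT 60: heading 120 -> 60
  -- iteration 6/6 --
  FD 11: (-5.5,-9.526) -> (0,0) [heading=60, draw]
  RT 60: heading 60 -> 0
]
Final: pos=(0,0), heading=0, 6 segment(s) drawn

Start position: (0, 0)
Final position: (0, 0)
Distance = 0; < 1e-6 -> CLOSED

Answer: yes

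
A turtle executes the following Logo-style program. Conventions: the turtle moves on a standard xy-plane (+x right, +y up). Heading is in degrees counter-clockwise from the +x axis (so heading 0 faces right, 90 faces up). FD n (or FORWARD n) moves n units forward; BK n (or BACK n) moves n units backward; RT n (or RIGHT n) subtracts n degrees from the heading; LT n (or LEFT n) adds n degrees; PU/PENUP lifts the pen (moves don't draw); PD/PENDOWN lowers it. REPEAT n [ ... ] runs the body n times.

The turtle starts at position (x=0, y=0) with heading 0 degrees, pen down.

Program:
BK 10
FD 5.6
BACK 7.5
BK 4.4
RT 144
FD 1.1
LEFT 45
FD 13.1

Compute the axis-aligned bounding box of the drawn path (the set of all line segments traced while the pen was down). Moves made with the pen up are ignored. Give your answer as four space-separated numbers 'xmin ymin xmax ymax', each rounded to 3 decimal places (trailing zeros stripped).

Answer: -19.239 -13.585 0 0

Derivation:
Executing turtle program step by step:
Start: pos=(0,0), heading=0, pen down
BK 10: (0,0) -> (-10,0) [heading=0, draw]
FD 5.6: (-10,0) -> (-4.4,0) [heading=0, draw]
BK 7.5: (-4.4,0) -> (-11.9,0) [heading=0, draw]
BK 4.4: (-11.9,0) -> (-16.3,0) [heading=0, draw]
RT 144: heading 0 -> 216
FD 1.1: (-16.3,0) -> (-17.19,-0.647) [heading=216, draw]
LT 45: heading 216 -> 261
FD 13.1: (-17.19,-0.647) -> (-19.239,-13.585) [heading=261, draw]
Final: pos=(-19.239,-13.585), heading=261, 6 segment(s) drawn

Segment endpoints: x in {-19.239, -17.19, -16.3, -11.9, -10, -4.4, 0}, y in {-13.585, -0.647, 0}
xmin=-19.239, ymin=-13.585, xmax=0, ymax=0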